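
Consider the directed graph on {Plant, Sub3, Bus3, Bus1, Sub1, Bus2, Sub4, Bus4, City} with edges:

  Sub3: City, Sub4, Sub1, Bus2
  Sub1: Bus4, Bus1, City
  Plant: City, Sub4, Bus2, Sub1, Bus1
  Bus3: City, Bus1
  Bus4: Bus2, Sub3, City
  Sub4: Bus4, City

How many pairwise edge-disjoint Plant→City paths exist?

3

Assign every edge capacity 1; by Menger, the answer equals the max flow.
Path Plant→City (+1); total 1.
Path Plant→Sub1→City (+1); total 2.
Path Plant→Sub4→City (+1); total 3.
No residual Plant→City path; max flow = 3.
Certifying cut of size 3: {Plant→City, Plant→Sub1, Plant→Sub4}.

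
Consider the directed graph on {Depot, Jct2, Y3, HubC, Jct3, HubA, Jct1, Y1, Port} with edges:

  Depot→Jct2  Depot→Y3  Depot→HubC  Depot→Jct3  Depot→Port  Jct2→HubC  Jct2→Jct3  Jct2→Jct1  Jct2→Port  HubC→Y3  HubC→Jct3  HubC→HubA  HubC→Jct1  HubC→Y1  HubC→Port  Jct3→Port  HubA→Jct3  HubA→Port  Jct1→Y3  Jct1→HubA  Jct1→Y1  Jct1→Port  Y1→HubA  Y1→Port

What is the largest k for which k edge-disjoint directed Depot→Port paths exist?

4

Assign every edge capacity 1; by Menger, the answer equals the max flow.
Path Depot→Port (+1); total 1.
Path Depot→Jct2→Port (+1); total 2.
Path Depot→HubC→Port (+1); total 3.
Path Depot→Jct3→Port (+1); total 4.
No residual Depot→Port path; max flow = 4.
Certifying cut of size 4: {Depot→HubC, Depot→Jct2, Depot→Jct3, Depot→Port}.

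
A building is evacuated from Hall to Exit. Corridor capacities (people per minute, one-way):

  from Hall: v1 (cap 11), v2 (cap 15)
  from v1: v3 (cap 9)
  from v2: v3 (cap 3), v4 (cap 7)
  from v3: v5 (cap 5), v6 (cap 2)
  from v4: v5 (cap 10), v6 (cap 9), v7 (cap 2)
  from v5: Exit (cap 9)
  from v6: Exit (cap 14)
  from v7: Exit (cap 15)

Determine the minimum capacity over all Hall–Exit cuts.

Augment Hall→v1→v3→v5→Exit: bottleneck 5, flow now 5.
Augment Hall→v1→v3→v6→Exit: bottleneck 2, flow now 7.
Augment Hall→v2→v4→v5→Exit: bottleneck 4, flow now 11.
Augment Hall→v2→v4→v6→Exit: bottleneck 3, flow now 14.
No augmenting path remains; maximum flow = 14.
By max-flow min-cut, the minimum cut capacity equals the max flow.
In the residual graph, reachable from Hall: {Hall, v1, v2, v3}.
Min-cut edges: v2→v4 (7), v3→v5 (5), v3→v6 (2); capacity 7 + 5 + 2 = 14.

14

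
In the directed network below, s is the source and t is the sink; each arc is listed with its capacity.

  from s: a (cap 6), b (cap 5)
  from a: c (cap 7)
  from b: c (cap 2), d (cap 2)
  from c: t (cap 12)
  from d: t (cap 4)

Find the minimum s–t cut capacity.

Augment s→a→c→t: bottleneck 6, flow now 6.
Augment s→b→c→t: bottleneck 2, flow now 8.
Augment s→b→d→t: bottleneck 2, flow now 10.
No augmenting path remains; maximum flow = 10.
By max-flow min-cut, the minimum cut capacity equals the max flow.
In the residual graph, reachable from s: {s, b}.
Min-cut edges: s→a (6), b→c (2), b→d (2); capacity 6 + 2 + 2 = 10.

10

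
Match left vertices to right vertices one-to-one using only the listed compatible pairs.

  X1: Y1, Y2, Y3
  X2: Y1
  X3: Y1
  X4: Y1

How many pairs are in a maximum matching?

2

Unit-capacity flow: source→left, listed edges, right→sink; max matching = max flow.
Augmenting path X1→Y1 (+1); matched 1.
Augmenting path X2→Y1→X1→Y2 (+1); matched 2.
No augmenting path remains; maximum matching = 2.
König certificate: {X1, Y1} is a vertex cover of size 2 (every listed pair touches it), so no matching can be larger.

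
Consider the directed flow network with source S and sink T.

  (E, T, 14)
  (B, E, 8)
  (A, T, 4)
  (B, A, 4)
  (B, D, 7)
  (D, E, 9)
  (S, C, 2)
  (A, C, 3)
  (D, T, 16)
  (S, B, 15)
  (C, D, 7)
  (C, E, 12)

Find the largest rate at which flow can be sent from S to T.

17

Augment S→B→A→T: bottleneck 4, flow now 4.
Augment S→B→D→T: bottleneck 7, flow now 11.
Augment S→B→E→T: bottleneck 4, flow now 15.
Augment S→C→D→T: bottleneck 2, flow now 17.
No augmenting path remains; maximum flow = 17.
In the residual graph, reachable from S: {S}.
Min-cut edges: S→B (15), S→C (2); capacity 15 + 2 = 17.
This cut is saturated, so no flow can exceed 17.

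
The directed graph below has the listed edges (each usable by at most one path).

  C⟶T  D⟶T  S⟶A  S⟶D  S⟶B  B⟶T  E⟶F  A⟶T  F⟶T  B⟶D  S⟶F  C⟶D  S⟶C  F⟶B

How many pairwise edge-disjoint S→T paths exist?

Assign every edge capacity 1; by Menger, the answer equals the max flow.
Path S→A→T (+1); total 1.
Path S→B→T (+1); total 2.
Path S→C→T (+1); total 3.
Path S→D→T (+1); total 4.
Path S→F→T (+1); total 5.
No residual S→T path; max flow = 5.
Certifying cut of size 5: {S→A, S→B, S→C, S→D, S→F}.

5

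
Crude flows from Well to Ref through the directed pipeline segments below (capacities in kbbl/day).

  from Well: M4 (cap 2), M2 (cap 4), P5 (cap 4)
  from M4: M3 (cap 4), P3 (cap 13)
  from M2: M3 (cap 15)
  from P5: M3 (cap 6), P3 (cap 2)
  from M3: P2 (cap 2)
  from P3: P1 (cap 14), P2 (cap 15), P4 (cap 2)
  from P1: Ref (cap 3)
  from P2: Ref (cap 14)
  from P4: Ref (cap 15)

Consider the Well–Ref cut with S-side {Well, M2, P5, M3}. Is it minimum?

Given cut capacity: 2 + 2 + 2 = 6.
Augment Well→M4→M3→P2→Ref: bottleneck 2, flow now 2.
Augment Well→P5→P3→P1→Ref: bottleneck 2, flow now 4.
Augment Well→M2→M3→M4→P3→P1→Ref: bottleneck 1, flow now 5. (uses reverse residual edge)
Augment Well→M2→M3→M4→P3→P2→Ref: bottleneck 1, flow now 6. (uses reverse residual edge)
No augmenting path remains; maximum flow = 6.
Cut capacity 6 equals the max flow, so it is a minimum cut.

Yes — it is a minimum cut (capacity 6).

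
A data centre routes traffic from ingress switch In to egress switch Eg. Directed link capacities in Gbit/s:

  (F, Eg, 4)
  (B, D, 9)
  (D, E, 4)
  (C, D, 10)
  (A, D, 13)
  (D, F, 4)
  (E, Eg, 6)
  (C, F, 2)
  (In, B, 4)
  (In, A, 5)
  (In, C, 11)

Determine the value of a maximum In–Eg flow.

Augment In→C→F→Eg: bottleneck 2, flow now 2.
Augment In→A→D→E→Eg: bottleneck 4, flow now 6.
Augment In→A→D→F→Eg: bottleneck 1, flow now 7.
Augment In→B→D→F→Eg: bottleneck 1, flow now 8.
No augmenting path remains; maximum flow = 8.
In the residual graph, reachable from In: {In, A, B, C, D, F}.
Min-cut edges: D→E (4), F→Eg (4); capacity 4 + 4 = 8.
This cut is saturated, so no flow can exceed 8.

8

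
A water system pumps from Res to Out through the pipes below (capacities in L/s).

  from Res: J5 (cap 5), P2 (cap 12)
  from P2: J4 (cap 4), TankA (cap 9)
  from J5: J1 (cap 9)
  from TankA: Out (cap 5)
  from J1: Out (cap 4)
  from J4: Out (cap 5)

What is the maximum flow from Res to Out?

Augment Res→P2→TankA→Out: bottleneck 5, flow now 5.
Augment Res→P2→J4→Out: bottleneck 4, flow now 9.
Augment Res→J5→J1→Out: bottleneck 4, flow now 13.
No augmenting path remains; maximum flow = 13.
In the residual graph, reachable from Res: {Res, P2, J5, TankA, J1}.
Min-cut edges: P2→J4 (4), TankA→Out (5), J1→Out (4); capacity 4 + 5 + 4 = 13.
This cut is saturated, so no flow can exceed 13.

13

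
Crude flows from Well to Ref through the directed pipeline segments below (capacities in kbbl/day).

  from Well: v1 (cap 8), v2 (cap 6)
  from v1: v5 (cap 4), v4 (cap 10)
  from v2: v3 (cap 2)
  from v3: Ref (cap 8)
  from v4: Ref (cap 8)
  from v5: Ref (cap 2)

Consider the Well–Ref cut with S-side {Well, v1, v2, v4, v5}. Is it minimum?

Given cut capacity: 2 + 8 + 2 = 12.
Augment Well→v1→v4→Ref: bottleneck 8, flow now 8.
Augment Well→v2→v3→Ref: bottleneck 2, flow now 10.
No augmenting path remains; maximum flow = 10.
In the residual graph, reachable from Well: {Well, v2}.
Min-cut edges: Well→v1 (8), v2→v3 (2); capacity 8 + 2 = 10.
Cut capacity 12 exceeds the max flow 10, so it is not minimum.

No — its capacity is 12, but the minimum cut has capacity 10.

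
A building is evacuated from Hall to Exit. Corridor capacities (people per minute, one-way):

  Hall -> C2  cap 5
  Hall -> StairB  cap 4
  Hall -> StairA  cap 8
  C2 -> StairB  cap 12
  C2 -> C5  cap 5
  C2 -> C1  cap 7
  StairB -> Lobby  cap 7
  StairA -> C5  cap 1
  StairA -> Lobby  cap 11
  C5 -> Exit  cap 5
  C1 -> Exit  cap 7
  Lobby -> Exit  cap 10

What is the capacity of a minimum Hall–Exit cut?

16

Augment Hall→C2→C5→Exit: bottleneck 5, flow now 5.
Augment Hall→StairB→Lobby→Exit: bottleneck 4, flow now 9.
Augment Hall→StairA→Lobby→Exit: bottleneck 6, flow now 15.
Augment Hall→StairA→C5→C2→C1→Exit: bottleneck 1, flow now 16. (uses reverse residual edge)
No augmenting path remains; maximum flow = 16.
By max-flow min-cut, the minimum cut capacity equals the max flow.
In the residual graph, reachable from Hall: {Hall, StairB, StairA, Lobby}.
Min-cut edges: Hall→C2 (5), StairA→C5 (1), Lobby→Exit (10); capacity 5 + 1 + 10 = 16.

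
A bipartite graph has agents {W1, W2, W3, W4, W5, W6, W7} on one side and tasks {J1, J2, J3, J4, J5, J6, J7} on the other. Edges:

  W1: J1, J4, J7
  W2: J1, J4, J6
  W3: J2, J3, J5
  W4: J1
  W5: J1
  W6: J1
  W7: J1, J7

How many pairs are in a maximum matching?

Unit-capacity flow: source→left, listed edges, right→sink; max matching = max flow.
Augmenting path W1→J1 (+1); matched 1.
Augmenting path W2→J4 (+1); matched 2.
Augmenting path W3→J2 (+1); matched 3.
Augmenting path W7→J7 (+1); matched 4.
Augmenting path W4→J1→W1→J4→W2→J6 (+1); matched 5.
No augmenting path remains; maximum matching = 5.
König certificate: {W1, W2, W3, W7, J1} is a vertex cover of size 5 (every listed pair touches it), so no matching can be larger.

5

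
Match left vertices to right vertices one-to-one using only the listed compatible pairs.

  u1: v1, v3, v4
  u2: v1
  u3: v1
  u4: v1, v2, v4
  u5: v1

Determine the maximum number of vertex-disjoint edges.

3

Unit-capacity flow: source→left, listed edges, right→sink; max matching = max flow.
Augmenting path u1→v1 (+1); matched 1.
Augmenting path u4→v2 (+1); matched 2.
Augmenting path u2→v1→u1→v3 (+1); matched 3.
No augmenting path remains; maximum matching = 3.
König certificate: {u1, u4, v1} is a vertex cover of size 3 (every listed pair touches it), so no matching can be larger.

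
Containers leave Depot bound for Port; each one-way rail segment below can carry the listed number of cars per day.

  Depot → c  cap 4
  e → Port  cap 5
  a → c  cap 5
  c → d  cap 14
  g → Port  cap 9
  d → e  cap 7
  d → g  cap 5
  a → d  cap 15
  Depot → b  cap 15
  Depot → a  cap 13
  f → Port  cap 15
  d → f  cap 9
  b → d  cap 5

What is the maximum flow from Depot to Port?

19

Augment Depot→a→d→e→Port: bottleneck 5, flow now 5.
Augment Depot→a→d→f→Port: bottleneck 8, flow now 13.
Augment Depot→b→d→f→Port: bottleneck 1, flow now 14.
Augment Depot→b→d→g→Port: bottleneck 4, flow now 18.
Augment Depot→c→d→g→Port: bottleneck 1, flow now 19.
No augmenting path remains; maximum flow = 19.
In the residual graph, reachable from Depot: {Depot, a, b, c, d, e}.
Min-cut edges: d→f (9), d→g (5), e→Port (5); capacity 9 + 5 + 5 = 19.
This cut is saturated, so no flow can exceed 19.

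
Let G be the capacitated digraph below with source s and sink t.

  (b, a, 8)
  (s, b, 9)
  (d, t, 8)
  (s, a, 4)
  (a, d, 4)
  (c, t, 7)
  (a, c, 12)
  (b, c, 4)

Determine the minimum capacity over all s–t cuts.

11

Augment s→a→c→t: bottleneck 4, flow now 4.
Augment s→b→c→t: bottleneck 3, flow now 7.
Augment s→b→a→d→t: bottleneck 4, flow now 11.
No augmenting path remains; maximum flow = 11.
By max-flow min-cut, the minimum cut capacity equals the max flow.
In the residual graph, reachable from s: {s, a, b, c}.
Min-cut edges: a→d (4), c→t (7); capacity 4 + 7 = 11.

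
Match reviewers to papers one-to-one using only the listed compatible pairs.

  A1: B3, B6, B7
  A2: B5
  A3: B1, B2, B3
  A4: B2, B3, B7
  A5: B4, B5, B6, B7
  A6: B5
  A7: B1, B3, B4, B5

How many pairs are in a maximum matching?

6

Unit-capacity flow: source→left, listed edges, right→sink; max matching = max flow.
Augmenting path A1→B3 (+1); matched 1.
Augmenting path A2→B5 (+1); matched 2.
Augmenting path A3→B1 (+1); matched 3.
Augmenting path A4→B2 (+1); matched 4.
Augmenting path A5→B4 (+1); matched 5.
Augmenting path A7→B3→A1→B6 (+1); matched 6.
No augmenting path remains; maximum matching = 6.
König certificate: {A1, A3, A4, A5, A7, B5} is a vertex cover of size 6 (every listed pair touches it), so no matching can be larger.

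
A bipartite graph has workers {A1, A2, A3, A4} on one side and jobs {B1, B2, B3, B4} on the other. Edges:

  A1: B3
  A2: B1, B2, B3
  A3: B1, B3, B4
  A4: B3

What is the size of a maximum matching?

3

Unit-capacity flow: source→left, listed edges, right→sink; max matching = max flow.
Augmenting path A1→B3 (+1); matched 1.
Augmenting path A2→B1 (+1); matched 2.
Augmenting path A3→B4 (+1); matched 3.
No augmenting path remains; maximum matching = 3.
König certificate: {A2, A3, B3} is a vertex cover of size 3 (every listed pair touches it), so no matching can be larger.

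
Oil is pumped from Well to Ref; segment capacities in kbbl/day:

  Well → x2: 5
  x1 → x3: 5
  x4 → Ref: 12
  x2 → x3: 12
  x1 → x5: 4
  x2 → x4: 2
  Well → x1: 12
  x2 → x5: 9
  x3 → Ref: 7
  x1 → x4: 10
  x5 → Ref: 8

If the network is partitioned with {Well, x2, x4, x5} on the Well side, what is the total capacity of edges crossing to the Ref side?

44

Edges leaving {Well, x2, x4, x5}: Well→x1 (12), x2→x3 (12), x4→Ref (12), x5→Ref (8).
Cut capacity = 12 + 12 + 12 + 8 = 44.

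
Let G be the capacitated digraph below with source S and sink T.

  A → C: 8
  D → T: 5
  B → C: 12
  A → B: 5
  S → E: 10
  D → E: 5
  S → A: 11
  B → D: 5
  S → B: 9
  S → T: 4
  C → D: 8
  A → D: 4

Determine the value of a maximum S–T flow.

9

Augment S→T: bottleneck 4, flow now 4.
Augment S→A→D→T: bottleneck 4, flow now 8.
Augment S→B→D→T: bottleneck 1, flow now 9.
No augmenting path remains; maximum flow = 9.
In the residual graph, reachable from S: {S, A, B, C, D, E}.
Min-cut edges: S→T (4), D→T (5); capacity 4 + 5 = 9.
This cut is saturated, so no flow can exceed 9.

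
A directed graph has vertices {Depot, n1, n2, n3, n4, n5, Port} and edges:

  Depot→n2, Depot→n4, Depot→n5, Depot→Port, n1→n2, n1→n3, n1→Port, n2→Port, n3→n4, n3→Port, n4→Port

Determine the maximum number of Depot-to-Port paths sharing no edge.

Assign every edge capacity 1; by Menger, the answer equals the max flow.
Path Depot→Port (+1); total 1.
Path Depot→n2→Port (+1); total 2.
Path Depot→n4→Port (+1); total 3.
No residual Depot→Port path; max flow = 3.
Certifying cut of size 3: {Depot→Port, Depot→n2, Depot→n4}.

3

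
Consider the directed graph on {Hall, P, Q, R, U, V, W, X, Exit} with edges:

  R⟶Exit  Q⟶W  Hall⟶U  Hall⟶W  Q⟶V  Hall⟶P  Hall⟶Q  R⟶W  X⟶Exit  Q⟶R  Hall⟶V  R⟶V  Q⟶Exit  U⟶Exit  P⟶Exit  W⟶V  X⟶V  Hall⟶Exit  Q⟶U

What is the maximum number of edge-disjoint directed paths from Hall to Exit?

Assign every edge capacity 1; by Menger, the answer equals the max flow.
Path Hall→Exit (+1); total 1.
Path Hall→P→Exit (+1); total 2.
Path Hall→Q→Exit (+1); total 3.
Path Hall→U→Exit (+1); total 4.
No residual Hall→Exit path; max flow = 4.
Certifying cut of size 4: {Hall→Exit, Hall→P, Hall→Q, Hall→U}.

4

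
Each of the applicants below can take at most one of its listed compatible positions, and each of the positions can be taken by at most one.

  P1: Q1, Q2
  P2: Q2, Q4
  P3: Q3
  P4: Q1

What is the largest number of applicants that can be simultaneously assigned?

4

Unit-capacity flow: source→left, listed edges, right→sink; max matching = max flow.
Augmenting path P1→Q1 (+1); matched 1.
Augmenting path P2→Q2 (+1); matched 2.
Augmenting path P3→Q3 (+1); matched 3.
Augmenting path P4→Q1→P1→Q2→P2→Q4 (+1); matched 4.
No augmenting path remains; maximum matching = 4.
König certificate: {P1, P2, P3, P4} is a vertex cover of size 4 (every listed pair touches it), so no matching can be larger.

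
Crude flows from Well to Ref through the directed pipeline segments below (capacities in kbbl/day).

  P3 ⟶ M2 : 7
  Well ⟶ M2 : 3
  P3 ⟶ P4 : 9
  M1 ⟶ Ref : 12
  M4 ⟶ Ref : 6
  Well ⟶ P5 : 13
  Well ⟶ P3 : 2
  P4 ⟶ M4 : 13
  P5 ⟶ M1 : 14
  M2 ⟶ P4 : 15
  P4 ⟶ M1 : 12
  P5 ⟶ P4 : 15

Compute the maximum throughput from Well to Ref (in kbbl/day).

Augment Well→P5→M1→Ref: bottleneck 12, flow now 12.
Augment Well→P5→P4→M4→Ref: bottleneck 1, flow now 13.
Augment Well→P3→P4→M4→Ref: bottleneck 2, flow now 15.
Augment Well→M2→P4→M4→Ref: bottleneck 3, flow now 18.
No augmenting path remains; maximum flow = 18.
In the residual graph, reachable from Well: {Well}.
Min-cut edges: Well→P5 (13), Well→P3 (2), Well→M2 (3); capacity 13 + 2 + 3 = 18.
This cut is saturated, so no flow can exceed 18.

18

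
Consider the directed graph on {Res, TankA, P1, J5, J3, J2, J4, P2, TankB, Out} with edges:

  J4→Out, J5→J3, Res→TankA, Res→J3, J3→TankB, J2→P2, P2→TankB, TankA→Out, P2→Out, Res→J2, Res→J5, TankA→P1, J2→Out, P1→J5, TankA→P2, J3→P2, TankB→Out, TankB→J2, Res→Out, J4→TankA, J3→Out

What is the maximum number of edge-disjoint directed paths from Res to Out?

Assign every edge capacity 1; by Menger, the answer equals the max flow.
Path Res→Out (+1); total 1.
Path Res→TankA→Out (+1); total 2.
Path Res→J3→Out (+1); total 3.
Path Res→J2→Out (+1); total 4.
Path Res→J5→J3→P2→Out (+1); total 5.
No residual Res→Out path; max flow = 5.
Certifying cut of size 5: {Res→J2, Res→J3, Res→J5, Res→Out, Res→TankA}.

5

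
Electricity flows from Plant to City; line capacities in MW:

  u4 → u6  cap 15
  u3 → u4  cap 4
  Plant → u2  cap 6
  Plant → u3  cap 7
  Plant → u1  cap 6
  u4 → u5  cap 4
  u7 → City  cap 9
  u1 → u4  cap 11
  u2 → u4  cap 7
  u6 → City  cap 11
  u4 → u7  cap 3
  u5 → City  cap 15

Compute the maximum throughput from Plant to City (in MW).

Augment Plant→u1→u4→u5→City: bottleneck 4, flow now 4.
Augment Plant→u1→u4→u6→City: bottleneck 2, flow now 6.
Augment Plant→u2→u4→u6→City: bottleneck 6, flow now 12.
Augment Plant→u3→u4→u6→City: bottleneck 3, flow now 15.
Augment Plant→u3→u4→u7→City: bottleneck 1, flow now 16.
No augmenting path remains; maximum flow = 16.
In the residual graph, reachable from Plant: {Plant, u3}.
Min-cut edges: Plant→u1 (6), Plant→u2 (6), u3→u4 (4); capacity 6 + 6 + 4 = 16.
This cut is saturated, so no flow can exceed 16.

16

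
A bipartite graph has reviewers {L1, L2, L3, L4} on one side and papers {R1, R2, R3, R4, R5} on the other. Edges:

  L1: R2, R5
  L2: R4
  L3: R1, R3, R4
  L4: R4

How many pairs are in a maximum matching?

3

Unit-capacity flow: source→left, listed edges, right→sink; max matching = max flow.
Augmenting path L1→R2 (+1); matched 1.
Augmenting path L2→R4 (+1); matched 2.
Augmenting path L3→R1 (+1); matched 3.
No augmenting path remains; maximum matching = 3.
König certificate: {L1, L3, R4} is a vertex cover of size 3 (every listed pair touches it), so no matching can be larger.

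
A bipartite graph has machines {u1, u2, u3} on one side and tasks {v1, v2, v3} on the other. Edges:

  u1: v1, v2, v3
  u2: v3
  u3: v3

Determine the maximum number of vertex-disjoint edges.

2

Unit-capacity flow: source→left, listed edges, right→sink; max matching = max flow.
Augmenting path u1→v1 (+1); matched 1.
Augmenting path u2→v3 (+1); matched 2.
No augmenting path remains; maximum matching = 2.
König certificate: {u1, v3} is a vertex cover of size 2 (every listed pair touches it), so no matching can be larger.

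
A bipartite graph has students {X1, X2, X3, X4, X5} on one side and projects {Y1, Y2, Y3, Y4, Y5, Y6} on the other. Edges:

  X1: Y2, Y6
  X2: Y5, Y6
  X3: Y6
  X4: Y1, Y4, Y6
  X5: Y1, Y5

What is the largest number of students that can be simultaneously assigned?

5

Unit-capacity flow: source→left, listed edges, right→sink; max matching = max flow.
Augmenting path X1→Y2 (+1); matched 1.
Augmenting path X2→Y5 (+1); matched 2.
Augmenting path X3→Y6 (+1); matched 3.
Augmenting path X4→Y1 (+1); matched 4.
Augmenting path X5→Y1→X4→Y4 (+1); matched 5.
No augmenting path remains; maximum matching = 5.
König certificate: {X1, X2, X3, X4, X5} is a vertex cover of size 5 (every listed pair touches it), so no matching can be larger.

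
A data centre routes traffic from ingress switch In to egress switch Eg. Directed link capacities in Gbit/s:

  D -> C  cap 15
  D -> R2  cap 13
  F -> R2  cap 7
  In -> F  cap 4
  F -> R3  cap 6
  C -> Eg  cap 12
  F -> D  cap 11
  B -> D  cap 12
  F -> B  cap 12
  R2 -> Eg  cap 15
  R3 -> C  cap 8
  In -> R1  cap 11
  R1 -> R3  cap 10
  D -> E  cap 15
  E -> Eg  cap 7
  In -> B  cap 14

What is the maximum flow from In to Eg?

Augment In→F→R2→Eg: bottleneck 4, flow now 4.
Augment In→R1→R3→C→Eg: bottleneck 8, flow now 12.
Augment In→B→D→C→Eg: bottleneck 4, flow now 16.
Augment In→B→D→E→Eg: bottleneck 7, flow now 23.
Augment In→B→D→R2→Eg: bottleneck 1, flow now 24.
No augmenting path remains; maximum flow = 24.
In the residual graph, reachable from In: {In, R1, B, R3}.
Min-cut edges: In→F (4), B→D (12), R3→C (8); capacity 4 + 12 + 8 = 24.
This cut is saturated, so no flow can exceed 24.

24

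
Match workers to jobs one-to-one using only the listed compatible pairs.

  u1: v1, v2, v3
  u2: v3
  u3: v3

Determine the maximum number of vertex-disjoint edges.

Unit-capacity flow: source→left, listed edges, right→sink; max matching = max flow.
Augmenting path u1→v1 (+1); matched 1.
Augmenting path u2→v3 (+1); matched 2.
No augmenting path remains; maximum matching = 2.
König certificate: {u1, v3} is a vertex cover of size 2 (every listed pair touches it), so no matching can be larger.

2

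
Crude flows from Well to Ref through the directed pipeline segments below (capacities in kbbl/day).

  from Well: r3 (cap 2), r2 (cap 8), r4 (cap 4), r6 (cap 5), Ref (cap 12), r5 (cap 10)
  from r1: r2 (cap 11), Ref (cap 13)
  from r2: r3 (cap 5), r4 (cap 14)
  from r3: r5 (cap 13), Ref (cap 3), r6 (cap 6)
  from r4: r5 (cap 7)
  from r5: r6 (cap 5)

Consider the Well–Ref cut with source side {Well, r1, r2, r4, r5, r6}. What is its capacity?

32

Edges leaving {Well, r1, r2, r4, r5, r6}: Well→r3 (2), Well→Ref (12), r1→Ref (13), r2→r3 (5).
Cut capacity = 2 + 12 + 13 + 5 = 32.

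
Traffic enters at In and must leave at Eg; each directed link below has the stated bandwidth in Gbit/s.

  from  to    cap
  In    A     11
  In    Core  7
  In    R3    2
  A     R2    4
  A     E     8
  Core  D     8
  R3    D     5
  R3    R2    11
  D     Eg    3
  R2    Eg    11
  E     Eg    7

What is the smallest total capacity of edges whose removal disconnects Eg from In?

16

Augment In→A→R2→Eg: bottleneck 4, flow now 4.
Augment In→A→E→Eg: bottleneck 7, flow now 11.
Augment In→Core→D→Eg: bottleneck 3, flow now 14.
Augment In→R3→R2→Eg: bottleneck 2, flow now 16.
No augmenting path remains; maximum flow = 16.
By max-flow min-cut, the minimum cut capacity equals the max flow.
In the residual graph, reachable from In: {In, Core, D}.
Min-cut edges: In→A (11), In→R3 (2), D→Eg (3); capacity 11 + 2 + 3 = 16.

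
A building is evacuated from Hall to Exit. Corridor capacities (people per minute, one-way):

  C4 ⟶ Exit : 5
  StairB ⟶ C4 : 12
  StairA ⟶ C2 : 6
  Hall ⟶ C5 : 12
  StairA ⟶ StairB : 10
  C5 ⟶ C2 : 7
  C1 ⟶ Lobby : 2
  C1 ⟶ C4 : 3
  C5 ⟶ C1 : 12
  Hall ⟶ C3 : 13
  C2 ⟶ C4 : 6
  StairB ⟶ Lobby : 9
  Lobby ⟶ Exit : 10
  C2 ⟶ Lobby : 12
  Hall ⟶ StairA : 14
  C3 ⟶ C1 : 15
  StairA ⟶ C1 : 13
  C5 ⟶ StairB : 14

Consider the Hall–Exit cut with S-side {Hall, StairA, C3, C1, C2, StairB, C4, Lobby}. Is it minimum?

No — its capacity is 27, but the minimum cut has capacity 15.

Given cut capacity: 12 + 5 + 10 = 27.
Augment Hall→C5→C1→C4→Exit: bottleneck 3, flow now 3.
Augment Hall→C5→C1→Lobby→Exit: bottleneck 2, flow now 5.
Augment Hall→C5→C2→C4→Exit: bottleneck 2, flow now 7.
Augment Hall→C5→C2→Lobby→Exit: bottleneck 5, flow now 12.
Augment Hall→StairA→C2→Lobby→Exit: bottleneck 3, flow now 15.
No augmenting path remains; maximum flow = 15.
In the residual graph, reachable from Hall: {Hall, C5, StairA, C3, C1, C2, StairB, C4, Lobby}.
Min-cut edges: C4→Exit (5), Lobby→Exit (10); capacity 5 + 10 = 15.
Cut capacity 27 exceeds the max flow 15, so it is not minimum.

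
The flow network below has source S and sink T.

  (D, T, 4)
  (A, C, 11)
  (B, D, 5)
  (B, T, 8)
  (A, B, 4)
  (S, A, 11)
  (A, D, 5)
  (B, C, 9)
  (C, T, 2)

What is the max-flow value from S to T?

Augment S→A→B→T: bottleneck 4, flow now 4.
Augment S→A→C→T: bottleneck 2, flow now 6.
Augment S→A→D→T: bottleneck 4, flow now 10.
No augmenting path remains; maximum flow = 10.
In the residual graph, reachable from S: {S, A, C, D}.
Min-cut edges: A→B (4), C→T (2), D→T (4); capacity 4 + 2 + 4 = 10.
This cut is saturated, so no flow can exceed 10.

10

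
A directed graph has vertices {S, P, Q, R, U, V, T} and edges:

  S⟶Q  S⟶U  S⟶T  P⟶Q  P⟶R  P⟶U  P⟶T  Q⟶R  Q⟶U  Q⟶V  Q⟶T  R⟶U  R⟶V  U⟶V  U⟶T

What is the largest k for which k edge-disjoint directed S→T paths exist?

Assign every edge capacity 1; by Menger, the answer equals the max flow.
Path S→T (+1); total 1.
Path S→Q→T (+1); total 2.
Path S→U→T (+1); total 3.
No residual S→T path; max flow = 3.
Certifying cut of size 3: {S→Q, S→T, S→U}.

3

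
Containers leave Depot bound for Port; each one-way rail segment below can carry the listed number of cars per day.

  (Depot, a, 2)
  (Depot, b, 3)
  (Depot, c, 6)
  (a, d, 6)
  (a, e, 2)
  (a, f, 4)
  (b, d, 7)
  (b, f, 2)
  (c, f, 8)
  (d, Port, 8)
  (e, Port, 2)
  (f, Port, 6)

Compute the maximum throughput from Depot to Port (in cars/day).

Augment Depot→a→d→Port: bottleneck 2, flow now 2.
Augment Depot→b→d→Port: bottleneck 3, flow now 5.
Augment Depot→c→f→Port: bottleneck 6, flow now 11.
No augmenting path remains; maximum flow = 11.
In the residual graph, reachable from Depot: {Depot}.
Min-cut edges: Depot→a (2), Depot→b (3), Depot→c (6); capacity 2 + 3 + 6 = 11.
This cut is saturated, so no flow can exceed 11.

11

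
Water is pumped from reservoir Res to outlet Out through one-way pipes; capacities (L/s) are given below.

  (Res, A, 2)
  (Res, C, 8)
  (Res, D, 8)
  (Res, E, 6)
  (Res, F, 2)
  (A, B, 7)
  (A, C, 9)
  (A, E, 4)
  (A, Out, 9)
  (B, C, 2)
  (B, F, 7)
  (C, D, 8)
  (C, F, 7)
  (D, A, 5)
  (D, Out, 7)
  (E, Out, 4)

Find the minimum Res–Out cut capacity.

Augment Res→A→Out: bottleneck 2, flow now 2.
Augment Res→D→Out: bottleneck 7, flow now 9.
Augment Res→E→Out: bottleneck 4, flow now 13.
Augment Res→D→A→Out: bottleneck 1, flow now 14.
Augment Res→C→D→A→Out: bottleneck 4, flow now 18.
No augmenting path remains; maximum flow = 18.
By max-flow min-cut, the minimum cut capacity equals the max flow.
In the residual graph, reachable from Res: {Res, C, D, E, F}.
Min-cut edges: Res→A (2), D→A (5), D→Out (7), E→Out (4); capacity 2 + 5 + 7 + 4 = 18.

18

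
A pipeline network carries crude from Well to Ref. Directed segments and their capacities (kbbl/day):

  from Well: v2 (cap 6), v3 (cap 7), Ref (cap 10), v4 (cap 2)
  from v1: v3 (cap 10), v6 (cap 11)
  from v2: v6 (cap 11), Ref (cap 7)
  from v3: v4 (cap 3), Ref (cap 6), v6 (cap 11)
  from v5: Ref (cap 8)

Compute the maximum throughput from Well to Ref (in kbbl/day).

22

Augment Well→Ref: bottleneck 10, flow now 10.
Augment Well→v2→Ref: bottleneck 6, flow now 16.
Augment Well→v3→Ref: bottleneck 6, flow now 22.
No augmenting path remains; maximum flow = 22.
In the residual graph, reachable from Well: {Well, v3, v4, v6}.
Min-cut edges: Well→v2 (6), Well→Ref (10), v3→Ref (6); capacity 6 + 10 + 6 = 22.
This cut is saturated, so no flow can exceed 22.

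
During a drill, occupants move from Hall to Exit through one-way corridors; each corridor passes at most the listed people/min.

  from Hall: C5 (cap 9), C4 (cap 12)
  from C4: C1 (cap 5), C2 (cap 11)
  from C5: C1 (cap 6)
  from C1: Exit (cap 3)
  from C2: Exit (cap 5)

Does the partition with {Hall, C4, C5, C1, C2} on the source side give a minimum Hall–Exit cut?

Yes — it is a minimum cut (capacity 8).

Given cut capacity: 3 + 5 = 8.
Augment Hall→C4→C1→Exit: bottleneck 3, flow now 3.
Augment Hall→C4→C2→Exit: bottleneck 5, flow now 8.
No augmenting path remains; maximum flow = 8.
Cut capacity 8 equals the max flow, so it is a minimum cut.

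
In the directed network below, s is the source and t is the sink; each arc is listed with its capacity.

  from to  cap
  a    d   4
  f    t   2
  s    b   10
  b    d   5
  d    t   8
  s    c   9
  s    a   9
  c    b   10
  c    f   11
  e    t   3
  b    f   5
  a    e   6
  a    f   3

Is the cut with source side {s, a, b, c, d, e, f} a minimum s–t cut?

Yes — it is a minimum cut (capacity 13).

Given cut capacity: 8 + 3 + 2 = 13.
Augment s→a→d→t: bottleneck 4, flow now 4.
Augment s→a→e→t: bottleneck 3, flow now 7.
Augment s→a→f→t: bottleneck 2, flow now 9.
Augment s→b→d→t: bottleneck 4, flow now 13.
No augmenting path remains; maximum flow = 13.
Cut capacity 13 equals the max flow, so it is a minimum cut.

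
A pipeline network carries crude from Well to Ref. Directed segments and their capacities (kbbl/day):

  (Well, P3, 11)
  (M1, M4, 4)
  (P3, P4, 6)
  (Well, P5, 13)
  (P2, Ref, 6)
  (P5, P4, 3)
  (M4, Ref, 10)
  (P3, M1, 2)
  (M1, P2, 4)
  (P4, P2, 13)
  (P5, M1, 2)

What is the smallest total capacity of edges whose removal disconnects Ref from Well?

Augment Well→P3→M1→P2→Ref: bottleneck 2, flow now 2.
Augment Well→P3→P4→P2→Ref: bottleneck 4, flow now 6.
Augment Well→P5→M1→M4→Ref: bottleneck 2, flow now 8.
Augment Well→P3→P4→P2→M1→M4→Ref: bottleneck 2, flow now 10. (uses reverse residual edge)
No augmenting path remains; maximum flow = 10.
By max-flow min-cut, the minimum cut capacity equals the max flow.
In the residual graph, reachable from Well: {Well, P3, P5, P4, P2}.
Min-cut edges: P3→M1 (2), P5→M1 (2), P2→Ref (6); capacity 2 + 2 + 6 = 10.

10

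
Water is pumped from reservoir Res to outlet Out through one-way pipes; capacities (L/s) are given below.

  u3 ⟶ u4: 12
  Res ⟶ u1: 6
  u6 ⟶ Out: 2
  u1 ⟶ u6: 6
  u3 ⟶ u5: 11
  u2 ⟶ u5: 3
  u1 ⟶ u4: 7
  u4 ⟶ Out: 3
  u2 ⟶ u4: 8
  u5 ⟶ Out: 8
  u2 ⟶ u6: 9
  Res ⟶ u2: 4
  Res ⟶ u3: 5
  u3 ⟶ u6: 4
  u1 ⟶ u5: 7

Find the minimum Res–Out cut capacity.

13

Augment Res→u1→u4→Out: bottleneck 3, flow now 3.
Augment Res→u1→u5→Out: bottleneck 3, flow now 6.
Augment Res→u2→u5→Out: bottleneck 3, flow now 9.
Augment Res→u2→u6→Out: bottleneck 1, flow now 10.
Augment Res→u3→u5→Out: bottleneck 2, flow now 12.
Augment Res→u3→u6→Out: bottleneck 1, flow now 13.
No augmenting path remains; maximum flow = 13.
By max-flow min-cut, the minimum cut capacity equals the max flow.
In the residual graph, reachable from Res: {Res, u1, u2, u3, u4, u5, u6}.
Min-cut edges: u4→Out (3), u5→Out (8), u6→Out (2); capacity 3 + 8 + 2 = 13.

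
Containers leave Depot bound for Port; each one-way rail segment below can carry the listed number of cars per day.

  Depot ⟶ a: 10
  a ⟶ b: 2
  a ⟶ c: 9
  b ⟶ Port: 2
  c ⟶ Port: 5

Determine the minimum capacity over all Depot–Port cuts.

7

Augment Depot→a→b→Port: bottleneck 2, flow now 2.
Augment Depot→a→c→Port: bottleneck 5, flow now 7.
No augmenting path remains; maximum flow = 7.
By max-flow min-cut, the minimum cut capacity equals the max flow.
In the residual graph, reachable from Depot: {Depot, a, c}.
Min-cut edges: a→b (2), c→Port (5); capacity 2 + 5 = 7.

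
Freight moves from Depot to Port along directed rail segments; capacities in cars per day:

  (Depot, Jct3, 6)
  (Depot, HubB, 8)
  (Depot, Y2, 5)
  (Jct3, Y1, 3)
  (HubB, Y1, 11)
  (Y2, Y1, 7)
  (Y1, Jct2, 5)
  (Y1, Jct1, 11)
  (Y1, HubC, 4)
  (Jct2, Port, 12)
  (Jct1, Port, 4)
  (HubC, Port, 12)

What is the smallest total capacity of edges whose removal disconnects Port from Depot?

Augment Depot→Jct3→Y1→Jct2→Port: bottleneck 3, flow now 3.
Augment Depot→HubB→Y1→Jct2→Port: bottleneck 2, flow now 5.
Augment Depot→HubB→Y1→Jct1→Port: bottleneck 4, flow now 9.
Augment Depot→HubB→Y1→HubC→Port: bottleneck 2, flow now 11.
Augment Depot→Y2→Y1→HubC→Port: bottleneck 2, flow now 13.
No augmenting path remains; maximum flow = 13.
By max-flow min-cut, the minimum cut capacity equals the max flow.
In the residual graph, reachable from Depot: {Depot, Jct3, HubB, Y2, Y1, Jct1}.
Min-cut edges: Y1→Jct2 (5), Y1→HubC (4), Jct1→Port (4); capacity 5 + 4 + 4 = 13.

13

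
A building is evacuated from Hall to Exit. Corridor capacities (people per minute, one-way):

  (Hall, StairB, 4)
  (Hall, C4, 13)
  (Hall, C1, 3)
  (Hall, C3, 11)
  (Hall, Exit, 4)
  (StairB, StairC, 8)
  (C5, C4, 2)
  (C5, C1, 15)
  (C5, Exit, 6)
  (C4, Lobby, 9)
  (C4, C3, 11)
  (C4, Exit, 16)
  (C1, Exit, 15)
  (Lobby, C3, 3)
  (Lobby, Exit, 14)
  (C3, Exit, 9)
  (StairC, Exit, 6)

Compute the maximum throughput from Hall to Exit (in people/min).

33

Augment Hall→Exit: bottleneck 4, flow now 4.
Augment Hall→C4→Exit: bottleneck 13, flow now 17.
Augment Hall→C1→Exit: bottleneck 3, flow now 20.
Augment Hall→C3→Exit: bottleneck 9, flow now 29.
Augment Hall→StairB→StairC→Exit: bottleneck 4, flow now 33.
No augmenting path remains; maximum flow = 33.
In the residual graph, reachable from Hall: {Hall, C3}.
Min-cut edges: Hall→StairB (4), Hall→C4 (13), Hall→C1 (3), Hall→Exit (4), C3→Exit (9); capacity 4 + 13 + 3 + 4 + 9 = 33.
This cut is saturated, so no flow can exceed 33.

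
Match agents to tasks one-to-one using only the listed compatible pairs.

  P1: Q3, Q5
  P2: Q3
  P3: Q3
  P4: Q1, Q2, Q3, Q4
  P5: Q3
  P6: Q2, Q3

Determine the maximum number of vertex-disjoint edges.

4

Unit-capacity flow: source→left, listed edges, right→sink; max matching = max flow.
Augmenting path P1→Q3 (+1); matched 1.
Augmenting path P4→Q1 (+1); matched 2.
Augmenting path P6→Q2 (+1); matched 3.
Augmenting path P2→Q3→P1→Q5 (+1); matched 4.
No augmenting path remains; maximum matching = 4.
König certificate: {P1, P4, P6, Q3} is a vertex cover of size 4 (every listed pair touches it), so no matching can be larger.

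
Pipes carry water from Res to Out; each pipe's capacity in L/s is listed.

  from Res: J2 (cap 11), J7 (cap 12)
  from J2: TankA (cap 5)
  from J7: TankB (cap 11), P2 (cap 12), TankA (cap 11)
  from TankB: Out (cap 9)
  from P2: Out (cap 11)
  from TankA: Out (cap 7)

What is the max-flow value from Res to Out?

Augment Res→J2→TankA→Out: bottleneck 5, flow now 5.
Augment Res→J7→TankB→Out: bottleneck 9, flow now 14.
Augment Res→J7→P2→Out: bottleneck 3, flow now 17.
No augmenting path remains; maximum flow = 17.
In the residual graph, reachable from Res: {Res, J2}.
Min-cut edges: Res→J7 (12), J2→TankA (5); capacity 12 + 5 = 17.
This cut is saturated, so no flow can exceed 17.

17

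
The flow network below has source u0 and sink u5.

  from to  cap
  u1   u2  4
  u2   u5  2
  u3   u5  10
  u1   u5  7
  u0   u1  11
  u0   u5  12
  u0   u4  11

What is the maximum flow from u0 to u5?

Augment u0→u5: bottleneck 12, flow now 12.
Augment u0→u1→u5: bottleneck 7, flow now 19.
Augment u0→u1→u2→u5: bottleneck 2, flow now 21.
No augmenting path remains; maximum flow = 21.
In the residual graph, reachable from u0: {u0, u1, u2, u4}.
Min-cut edges: u0→u5 (12), u1→u5 (7), u2→u5 (2); capacity 12 + 7 + 2 = 21.
This cut is saturated, so no flow can exceed 21.

21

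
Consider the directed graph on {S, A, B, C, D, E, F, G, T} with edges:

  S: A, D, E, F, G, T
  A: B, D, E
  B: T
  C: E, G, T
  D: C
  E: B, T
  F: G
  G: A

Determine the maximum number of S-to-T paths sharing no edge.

4

Assign every edge capacity 1; by Menger, the answer equals the max flow.
Path S→T (+1); total 1.
Path S→E→T (+1); total 2.
Path S→A→B→T (+1); total 3.
Path S→D→C→T (+1); total 4.
No residual S→T path; max flow = 4.
Certifying cut of size 4: {B→T, D→C, E→T, S→T}.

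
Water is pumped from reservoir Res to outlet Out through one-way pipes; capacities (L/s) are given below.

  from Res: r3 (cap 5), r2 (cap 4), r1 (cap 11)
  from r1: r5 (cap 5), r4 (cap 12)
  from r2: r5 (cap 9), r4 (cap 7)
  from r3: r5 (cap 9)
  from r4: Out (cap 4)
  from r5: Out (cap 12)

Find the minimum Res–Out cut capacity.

Augment Res→r1→r4→Out: bottleneck 4, flow now 4.
Augment Res→r1→r5→Out: bottleneck 5, flow now 9.
Augment Res→r2→r5→Out: bottleneck 4, flow now 13.
Augment Res→r3→r5→Out: bottleneck 3, flow now 16.
No augmenting path remains; maximum flow = 16.
By max-flow min-cut, the minimum cut capacity equals the max flow.
In the residual graph, reachable from Res: {Res, r1, r2, r3, r4, r5}.
Min-cut edges: r4→Out (4), r5→Out (12); capacity 4 + 12 = 16.

16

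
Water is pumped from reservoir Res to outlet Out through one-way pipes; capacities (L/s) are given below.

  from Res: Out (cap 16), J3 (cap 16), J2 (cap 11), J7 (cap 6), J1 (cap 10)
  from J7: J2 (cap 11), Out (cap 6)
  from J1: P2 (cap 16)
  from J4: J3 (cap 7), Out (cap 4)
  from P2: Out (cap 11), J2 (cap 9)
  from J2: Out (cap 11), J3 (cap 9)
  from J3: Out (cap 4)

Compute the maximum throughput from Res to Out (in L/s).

47

Augment Res→Out: bottleneck 16, flow now 16.
Augment Res→J7→Out: bottleneck 6, flow now 22.
Augment Res→J2→Out: bottleneck 11, flow now 33.
Augment Res→J3→Out: bottleneck 4, flow now 37.
Augment Res→J1→P2→Out: bottleneck 10, flow now 47.
No augmenting path remains; maximum flow = 47.
In the residual graph, reachable from Res: {Res, J3}.
Min-cut edges: Res→J7 (6), Res→J1 (10), Res→J2 (11), Res→Out (16), J3→Out (4); capacity 6 + 10 + 11 + 16 + 4 = 47.
This cut is saturated, so no flow can exceed 47.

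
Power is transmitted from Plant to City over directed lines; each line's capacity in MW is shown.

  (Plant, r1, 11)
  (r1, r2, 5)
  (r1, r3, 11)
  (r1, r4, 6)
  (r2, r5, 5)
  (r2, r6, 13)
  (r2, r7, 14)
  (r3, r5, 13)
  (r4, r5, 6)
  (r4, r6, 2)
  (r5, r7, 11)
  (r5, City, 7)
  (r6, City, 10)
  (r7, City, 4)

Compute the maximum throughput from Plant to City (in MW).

11

Augment Plant→r1→r2→r5→City: bottleneck 5, flow now 5.
Augment Plant→r1→r3→r5→City: bottleneck 2, flow now 7.
Augment Plant→r1→r4→r6→City: bottleneck 2, flow now 9.
Augment Plant→r1→r3→r5→r7→City: bottleneck 2, flow now 11.
No augmenting path remains; maximum flow = 11.
In the residual graph, reachable from Plant: {Plant}.
Min-cut edges: Plant→r1 (11); capacity 11 = 11.
This cut is saturated, so no flow can exceed 11.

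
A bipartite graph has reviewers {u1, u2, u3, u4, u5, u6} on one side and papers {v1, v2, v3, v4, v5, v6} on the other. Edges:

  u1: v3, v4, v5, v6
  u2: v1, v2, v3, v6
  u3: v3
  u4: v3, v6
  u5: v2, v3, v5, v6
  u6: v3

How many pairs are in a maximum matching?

Unit-capacity flow: source→left, listed edges, right→sink; max matching = max flow.
Augmenting path u1→v3 (+1); matched 1.
Augmenting path u2→v1 (+1); matched 2.
Augmenting path u4→v6 (+1); matched 3.
Augmenting path u5→v2 (+1); matched 4.
Augmenting path u3→v3→u1→v4 (+1); matched 5.
No augmenting path remains; maximum matching = 5.
König certificate: {u1, u2, u4, u5, v3} is a vertex cover of size 5 (every listed pair touches it), so no matching can be larger.

5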